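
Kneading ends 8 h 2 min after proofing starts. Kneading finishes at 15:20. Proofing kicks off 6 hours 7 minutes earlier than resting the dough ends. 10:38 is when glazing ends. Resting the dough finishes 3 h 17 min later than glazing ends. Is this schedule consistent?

Resting the dough ends at 10:38 + 197 min = 13:55.
Proofing starts at 13:55 − 367 min = 07:48.
Kneading ends at 07:48 + 482 min = 15:50.
But kneading is also said to end at 15:20 — a 30-minute conflict.

No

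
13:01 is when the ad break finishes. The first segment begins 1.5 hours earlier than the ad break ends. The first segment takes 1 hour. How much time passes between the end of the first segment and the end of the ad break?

The first segment starts at 13:01 − 90 min = 11:31.
The first segment ends at 11:31 + 60 min = 12:31.
From 12:31 to 13:01 is 30 minutes.

30 minutes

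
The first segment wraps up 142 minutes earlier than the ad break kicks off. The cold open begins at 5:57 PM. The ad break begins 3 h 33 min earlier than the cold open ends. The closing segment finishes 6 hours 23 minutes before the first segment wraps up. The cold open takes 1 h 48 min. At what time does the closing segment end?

The cold open ends at 5:57 PM + 108 min = 7:45 PM.
The ad break starts at 7:45 PM − 213 min = 4:12 PM.
The first segment ends at 4:12 PM − 142 min = 1:50 PM.
The closing segment ends at 1:50 PM − 383 min = 7:27 AM.

7:27 AM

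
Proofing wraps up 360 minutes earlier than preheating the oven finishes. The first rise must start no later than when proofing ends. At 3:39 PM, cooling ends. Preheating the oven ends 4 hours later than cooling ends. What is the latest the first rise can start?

Preheating the oven ends at 3:39 PM + 240 min = 7:39 PM.
Proofing ends at 7:39 PM − 360 min = 1:39 PM.
The first rise is bounded by proofing, so the latest it can start is 1:39 PM.

1:39 PM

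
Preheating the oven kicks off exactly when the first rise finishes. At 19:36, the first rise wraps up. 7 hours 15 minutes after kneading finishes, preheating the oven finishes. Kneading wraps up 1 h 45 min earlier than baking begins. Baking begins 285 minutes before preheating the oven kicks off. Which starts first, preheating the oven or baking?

Preheating the oven starts at 19:36.
Baking starts at 19:36 − 285 min = 14:51.
Preheating the oven starts at 19:36 and baking starts at 14:51, so baking is first.

baking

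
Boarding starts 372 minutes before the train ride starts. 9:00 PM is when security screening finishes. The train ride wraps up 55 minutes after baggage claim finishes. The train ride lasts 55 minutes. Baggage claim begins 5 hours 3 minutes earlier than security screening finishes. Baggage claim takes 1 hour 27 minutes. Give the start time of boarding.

Baggage claim starts at 9:00 PM − 303 min = 3:57 PM.
Baggage claim ends at 3:57 PM + 87 min = 5:24 PM.
The train ride ends at 5:24 PM + 55 min = 6:19 PM.
The train ride starts at 6:19 PM − 55 min = 5:24 PM.
Boarding starts at 5:24 PM − 372 min = 11:12 AM.

11:12 AM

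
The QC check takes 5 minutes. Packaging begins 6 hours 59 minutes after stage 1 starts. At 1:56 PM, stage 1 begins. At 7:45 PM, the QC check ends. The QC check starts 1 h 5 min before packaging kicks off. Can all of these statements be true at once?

No

Packaging starts at 1:56 PM + 419 min = 8:55 PM.
The QC check starts at 8:55 PM − 65 min = 7:50 PM.
The QC check ends at 7:50 PM + 5 min = 7:55 PM.
But the QC check is also said to end at 7:45 PM — a 10-minute conflict.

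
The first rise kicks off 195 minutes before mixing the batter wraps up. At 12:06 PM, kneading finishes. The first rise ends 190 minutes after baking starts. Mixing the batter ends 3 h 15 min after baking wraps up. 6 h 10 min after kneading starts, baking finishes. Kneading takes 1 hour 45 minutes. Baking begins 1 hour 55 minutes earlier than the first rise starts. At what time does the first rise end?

5:46 PM

Kneading starts at 12:06 PM − 105 min = 10:21 AM.
Baking ends at 10:21 AM + 370 min = 4:31 PM.
Mixing the batter ends at 4:31 PM + 195 min = 7:46 PM.
The first rise starts at 7:46 PM − 195 min = 4:31 PM.
Baking starts at 4:31 PM − 115 min = 2:36 PM.
The first rise ends at 2:36 PM + 190 min = 5:46 PM.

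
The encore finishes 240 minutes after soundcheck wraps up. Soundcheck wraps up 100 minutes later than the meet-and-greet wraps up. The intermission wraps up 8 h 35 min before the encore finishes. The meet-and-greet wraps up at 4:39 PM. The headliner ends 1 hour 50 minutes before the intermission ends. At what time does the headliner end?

Soundcheck ends at 4:39 PM + 100 min = 6:19 PM.
The encore ends at 6:19 PM + 240 min = 10:19 PM.
The intermission ends at 10:19 PM − 515 min = 1:44 PM.
The headliner ends at 1:44 PM − 110 min = 11:54 AM.

11:54 AM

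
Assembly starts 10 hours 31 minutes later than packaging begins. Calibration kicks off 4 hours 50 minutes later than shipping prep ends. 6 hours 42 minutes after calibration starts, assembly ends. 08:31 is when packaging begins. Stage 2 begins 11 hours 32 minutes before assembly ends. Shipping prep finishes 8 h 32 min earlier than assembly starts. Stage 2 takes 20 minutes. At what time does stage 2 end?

Assembly starts at 08:31 + 631 min = 19:02.
Shipping prep ends at 19:02 − 512 min = 10:30.
Calibration starts at 10:30 + 290 min = 15:20.
Assembly ends at 15:20 + 402 min = 22:02.
Stage 2 starts at 22:02 − 692 min = 10:30.
Stage 2 ends at 10:30 + 20 min = 10:50.

10:50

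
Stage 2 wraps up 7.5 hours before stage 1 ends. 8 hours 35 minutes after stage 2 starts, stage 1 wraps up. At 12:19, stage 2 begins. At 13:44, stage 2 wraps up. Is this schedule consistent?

Stage 1 ends at 12:19 + 515 min = 20:54.
Stage 2 ends at 20:54 − 450 min = 13:24.
But stage 2 is also said to end at 13:44 — a 20-minute conflict.

No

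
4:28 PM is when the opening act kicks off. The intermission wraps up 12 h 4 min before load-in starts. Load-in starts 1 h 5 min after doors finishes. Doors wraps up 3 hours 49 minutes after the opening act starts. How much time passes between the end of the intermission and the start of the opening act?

Doors ends at 4:28 PM + 229 min = 8:17 PM.
Load-in starts at 8:17 PM + 65 min = 9:22 PM.
The intermission ends at 9:22 PM − 724 min = 9:18 AM.
From 9:18 AM to 4:28 PM is 7 h 10 min.

7 h 10 min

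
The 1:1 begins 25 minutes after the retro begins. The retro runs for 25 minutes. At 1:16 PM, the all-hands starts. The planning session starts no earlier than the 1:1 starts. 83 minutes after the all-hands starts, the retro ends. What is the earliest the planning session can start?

2:39 PM

The retro ends at 1:16 PM + 83 min = 2:39 PM.
The retro starts at 2:39 PM − 25 min = 2:14 PM.
The 1:1 starts at 2:14 PM + 25 min = 2:39 PM.
The planning session is bounded by the 1:1, so the earliest it can start is 2:39 PM.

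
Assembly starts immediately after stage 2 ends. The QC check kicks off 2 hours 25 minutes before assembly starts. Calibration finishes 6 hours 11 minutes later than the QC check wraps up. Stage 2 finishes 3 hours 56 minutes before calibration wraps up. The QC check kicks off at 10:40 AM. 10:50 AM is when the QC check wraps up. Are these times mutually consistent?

Calibration ends at 10:50 AM + 371 min = 5:01 PM.
Stage 2 ends at 5:01 PM − 236 min = 1:05 PM.
So assembly starts at 1:05 PM.
The QC check starts at 1:05 PM − 145 min = 10:40 AM.
That matches the stated 10:40 AM, so the schedule is consistent.

Yes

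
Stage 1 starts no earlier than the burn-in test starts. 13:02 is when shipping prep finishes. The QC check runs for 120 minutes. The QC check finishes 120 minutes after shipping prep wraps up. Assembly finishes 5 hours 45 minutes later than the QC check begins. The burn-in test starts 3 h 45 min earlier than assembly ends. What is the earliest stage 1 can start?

The QC check ends at 13:02 + 120 min = 15:02.
The QC check starts at 15:02 − 120 min = 13:02.
Assembly ends at 13:02 + 345 min = 18:47.
The burn-in test starts at 18:47 − 225 min = 15:02.
Stage 1 is bounded by the burn-in test, so the earliest it can start is 15:02.

15:02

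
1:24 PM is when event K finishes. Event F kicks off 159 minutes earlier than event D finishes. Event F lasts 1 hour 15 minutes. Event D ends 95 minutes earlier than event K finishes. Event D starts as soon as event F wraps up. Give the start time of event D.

10:25 AM

Event D ends at 1:24 PM − 95 min = 11:49 AM.
Event F starts at 11:49 AM − 159 min = 9:10 AM.
Event F ends at 9:10 AM + 75 min = 10:25 AM.
So event D starts at 10:25 AM.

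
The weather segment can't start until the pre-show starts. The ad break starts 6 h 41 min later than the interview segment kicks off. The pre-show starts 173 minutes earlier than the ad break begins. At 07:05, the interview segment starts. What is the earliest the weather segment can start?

The ad break starts at 07:05 + 401 min = 13:46.
The pre-show starts at 13:46 − 173 min = 10:53.
The weather segment is bounded by the pre-show, so the earliest it can start is 10:53.

10:53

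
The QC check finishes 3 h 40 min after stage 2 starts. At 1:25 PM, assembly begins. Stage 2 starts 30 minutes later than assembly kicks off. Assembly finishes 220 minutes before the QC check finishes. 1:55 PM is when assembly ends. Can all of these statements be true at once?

Stage 2 starts at 1:25 PM + 30 min = 1:55 PM.
The QC check ends at 1:55 PM + 220 min = 5:35 PM.
Assembly ends at 5:35 PM − 220 min = 1:55 PM.
That matches the stated 1:55 PM, so the schedule is consistent.

Yes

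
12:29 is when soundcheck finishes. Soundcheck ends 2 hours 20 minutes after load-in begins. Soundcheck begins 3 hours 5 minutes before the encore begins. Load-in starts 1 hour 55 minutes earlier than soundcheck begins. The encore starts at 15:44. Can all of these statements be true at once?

No

Soundcheck starts at 15:44 − 185 min = 12:39.
Load-in starts at 12:39 − 115 min = 10:44.
Soundcheck ends at 10:44 + 140 min = 13:04.
But soundcheck is also said to end at 12:29 — a 35-minute conflict.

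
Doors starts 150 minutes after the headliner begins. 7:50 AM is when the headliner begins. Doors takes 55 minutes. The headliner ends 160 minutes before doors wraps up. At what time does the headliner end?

8:35 AM

Doors starts at 7:50 AM + 150 min = 10:20 AM.
Doors ends at 10:20 AM + 55 min = 11:15 AM.
The headliner ends at 11:15 AM − 160 min = 8:35 AM.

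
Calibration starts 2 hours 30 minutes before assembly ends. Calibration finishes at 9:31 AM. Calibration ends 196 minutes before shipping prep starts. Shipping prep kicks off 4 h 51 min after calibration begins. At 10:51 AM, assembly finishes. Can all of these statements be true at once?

No

Calibration starts at 10:51 AM − 150 min = 8:21 AM.
Shipping prep starts at 8:21 AM + 291 min = 1:12 PM.
Calibration ends at 1:12 PM − 196 min = 9:56 AM.
But calibration is also said to end at 9:31 AM — a 25-minute conflict.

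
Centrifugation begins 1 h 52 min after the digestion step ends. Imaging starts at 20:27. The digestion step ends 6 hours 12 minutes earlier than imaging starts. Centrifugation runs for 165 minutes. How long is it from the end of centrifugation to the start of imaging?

The digestion step ends at 20:27 − 372 min = 14:15.
Centrifugation starts at 14:15 + 112 min = 16:07.
Centrifugation ends at 16:07 + 165 min = 18:52.
From 18:52 to 20:27 is 1 h 35 min.

1 h 35 min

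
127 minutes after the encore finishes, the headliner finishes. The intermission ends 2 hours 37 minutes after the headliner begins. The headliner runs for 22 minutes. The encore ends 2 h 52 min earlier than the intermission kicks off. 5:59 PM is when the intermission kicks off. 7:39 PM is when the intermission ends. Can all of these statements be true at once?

No

The encore ends at 5:59 PM − 172 min = 3:07 PM.
The headliner ends at 3:07 PM + 127 min = 5:14 PM.
The headliner starts at 5:14 PM − 22 min = 4:52 PM.
The intermission ends at 4:52 PM + 157 min = 7:29 PM.
But the intermission is also said to end at 7:39 PM — a 10-minute conflict.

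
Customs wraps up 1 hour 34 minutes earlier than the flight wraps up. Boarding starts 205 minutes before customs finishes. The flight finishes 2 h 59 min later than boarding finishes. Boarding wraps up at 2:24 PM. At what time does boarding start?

12:24 PM

The flight ends at 2:24 PM + 179 min = 5:23 PM.
Customs ends at 5:23 PM − 94 min = 3:49 PM.
Boarding starts at 3:49 PM − 205 min = 12:24 PM.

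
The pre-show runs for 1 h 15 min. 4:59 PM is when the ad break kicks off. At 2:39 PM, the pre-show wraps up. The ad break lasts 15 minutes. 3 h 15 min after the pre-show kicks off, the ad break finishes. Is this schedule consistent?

The pre-show starts at 2:39 PM − 75 min = 1:24 PM.
The ad break ends at 1:24 PM + 195 min = 4:39 PM.
The ad break starts at 4:39 PM − 15 min = 4:24 PM.
But the ad break is also said to start at 4:59 PM — a 35-minute conflict.

No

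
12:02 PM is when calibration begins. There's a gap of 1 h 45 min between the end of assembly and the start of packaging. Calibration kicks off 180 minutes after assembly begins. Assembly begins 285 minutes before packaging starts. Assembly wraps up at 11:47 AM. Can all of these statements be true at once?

No

Packaging starts at 11:47 AM + 105 min = 1:32 PM.
Assembly starts at 1:32 PM − 285 min = 8:47 AM.
Calibration starts at 8:47 AM + 180 min = 11:47 AM.
But calibration is also said to start at 12:02 PM — a 15-minute conflict.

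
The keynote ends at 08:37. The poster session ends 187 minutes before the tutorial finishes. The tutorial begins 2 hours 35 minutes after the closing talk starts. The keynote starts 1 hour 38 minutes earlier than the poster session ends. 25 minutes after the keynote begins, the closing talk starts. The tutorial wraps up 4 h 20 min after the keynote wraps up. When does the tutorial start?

The tutorial ends at 08:37 + 260 min = 12:57.
The poster session ends at 12:57 − 187 min = 09:50.
The keynote starts at 09:50 − 98 min = 08:12.
The closing talk starts at 08:12 + 25 min = 08:37.
The tutorial starts at 08:37 + 155 min = 11:12.

11:12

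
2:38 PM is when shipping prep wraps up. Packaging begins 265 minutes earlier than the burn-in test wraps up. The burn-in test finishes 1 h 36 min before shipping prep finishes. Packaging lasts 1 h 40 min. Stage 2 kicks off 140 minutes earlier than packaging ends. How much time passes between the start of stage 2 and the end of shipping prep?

401 minutes

The burn-in test ends at 2:38 PM − 96 min = 1:02 PM.
Packaging starts at 1:02 PM − 265 min = 8:37 AM.
Packaging ends at 8:37 AM + 100 min = 10:17 AM.
Stage 2 starts at 10:17 AM − 140 min = 7:57 AM.
From 7:57 AM to 2:38 PM is 401 minutes.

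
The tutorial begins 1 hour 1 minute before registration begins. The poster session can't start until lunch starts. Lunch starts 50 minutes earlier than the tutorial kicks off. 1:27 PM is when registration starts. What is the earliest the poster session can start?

11:36 AM

The tutorial starts at 1:27 PM − 61 min = 12:26 PM.
Lunch starts at 12:26 PM − 50 min = 11:36 AM.
The poster session is bounded by lunch, so the earliest it can start is 11:36 AM.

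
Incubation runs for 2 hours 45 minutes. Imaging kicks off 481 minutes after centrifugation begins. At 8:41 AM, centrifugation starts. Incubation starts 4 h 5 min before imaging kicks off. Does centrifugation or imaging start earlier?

centrifugation

Imaging starts at 8:41 AM + 481 min = 4:42 PM.
Centrifugation starts at 8:41 AM and imaging starts at 4:42 PM, so centrifugation is first.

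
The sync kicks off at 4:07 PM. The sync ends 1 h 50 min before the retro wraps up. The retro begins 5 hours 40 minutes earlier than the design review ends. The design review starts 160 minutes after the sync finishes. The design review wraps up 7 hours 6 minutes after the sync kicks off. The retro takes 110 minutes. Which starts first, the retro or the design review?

the retro

The design review ends at 4:07 PM + 426 min = 11:13 PM.
The retro starts at 11:13 PM − 340 min = 5:33 PM.
The retro ends at 5:33 PM + 110 min = 7:23 PM.
The sync ends at 7:23 PM − 110 min = 5:33 PM.
The design review starts at 5:33 PM + 160 min = 8:13 PM.
The retro starts at 5:33 PM and the design review starts at 8:13 PM, so the retro is first.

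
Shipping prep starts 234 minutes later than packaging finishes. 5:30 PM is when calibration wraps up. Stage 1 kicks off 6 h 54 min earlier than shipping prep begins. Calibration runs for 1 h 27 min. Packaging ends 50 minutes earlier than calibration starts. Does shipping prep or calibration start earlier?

calibration

Calibration starts at 5:30 PM − 87 min = 4:03 PM.
Packaging ends at 4:03 PM − 50 min = 3:13 PM.
Shipping prep starts at 3:13 PM + 234 min = 7:07 PM.
Shipping prep starts at 7:07 PM and calibration starts at 4:03 PM, so calibration is first.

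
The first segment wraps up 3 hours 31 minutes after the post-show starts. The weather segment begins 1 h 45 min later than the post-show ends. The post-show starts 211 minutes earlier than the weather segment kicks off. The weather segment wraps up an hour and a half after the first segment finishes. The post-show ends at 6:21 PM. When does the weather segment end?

The weather segment starts at 6:21 PM + 105 min = 8:06 PM.
The post-show starts at 8:06 PM − 211 min = 4:35 PM.
The first segment ends at 4:35 PM + 211 min = 8:06 PM.
The weather segment ends at 8:06 PM + 90 min = 9:36 PM.

9:36 PM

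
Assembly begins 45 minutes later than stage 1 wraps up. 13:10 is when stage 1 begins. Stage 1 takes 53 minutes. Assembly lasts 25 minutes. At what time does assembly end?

15:13

Stage 1 ends at 13:10 + 53 min = 14:03.
Assembly starts at 14:03 + 45 min = 14:48.
Assembly ends at 14:48 + 25 min = 15:13.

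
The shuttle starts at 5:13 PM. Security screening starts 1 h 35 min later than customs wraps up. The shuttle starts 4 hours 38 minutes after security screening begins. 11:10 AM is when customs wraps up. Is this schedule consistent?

Security screening starts at 11:10 AM + 95 min = 12:45 PM.
The shuttle starts at 12:45 PM + 278 min = 5:23 PM.
But the shuttle is also said to start at 5:13 PM — a 10-minute conflict.

No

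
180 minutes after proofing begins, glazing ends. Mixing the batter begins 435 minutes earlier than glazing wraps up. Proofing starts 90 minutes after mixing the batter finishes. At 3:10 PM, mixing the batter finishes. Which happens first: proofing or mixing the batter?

mixing the batter

Proofing starts at 3:10 PM + 90 min = 4:40 PM.
Glazing ends at 4:40 PM + 180 min = 7:40 PM.
Mixing the batter starts at 7:40 PM − 435 min = 12:25 PM.
Proofing starts at 4:40 PM and mixing the batter starts at 12:25 PM, so mixing the batter is first.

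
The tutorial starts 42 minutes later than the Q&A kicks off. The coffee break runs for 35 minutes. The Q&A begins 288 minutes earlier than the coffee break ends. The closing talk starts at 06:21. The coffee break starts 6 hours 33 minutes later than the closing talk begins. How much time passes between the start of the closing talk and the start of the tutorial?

The coffee break starts at 06:21 + 393 min = 12:54.
The coffee break ends at 12:54 + 35 min = 13:29.
The Q&A starts at 13:29 − 288 min = 08:41.
The tutorial starts at 08:41 + 42 min = 09:23.
From 06:21 to 09:23 is 182 minutes.

182 minutes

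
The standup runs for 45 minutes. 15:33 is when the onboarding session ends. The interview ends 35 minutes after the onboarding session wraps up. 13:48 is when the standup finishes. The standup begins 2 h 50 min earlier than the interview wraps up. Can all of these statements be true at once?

The interview ends at 15:33 + 35 min = 16:08.
The standup starts at 16:08 − 170 min = 13:18.
The standup ends at 13:18 + 45 min = 14:03.
But the standup is also said to end at 13:48 — a 15-minute conflict.

No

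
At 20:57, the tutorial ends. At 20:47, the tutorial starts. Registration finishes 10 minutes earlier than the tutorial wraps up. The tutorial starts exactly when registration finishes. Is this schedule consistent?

Registration ends at 20:57 − 10 min = 20:47.
So the tutorial starts at 20:47.
That matches the stated 20:47, so the schedule is consistent.

Yes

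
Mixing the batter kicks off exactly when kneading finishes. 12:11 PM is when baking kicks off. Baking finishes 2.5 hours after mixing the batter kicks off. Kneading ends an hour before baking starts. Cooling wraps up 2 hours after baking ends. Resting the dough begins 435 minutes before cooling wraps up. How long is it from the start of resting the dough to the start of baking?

3 h 45 min

Kneading ends at 12:11 PM − 60 min = 11:11 AM.
So mixing the batter starts at 11:11 AM.
Baking ends at 11:11 AM + 150 min = 1:41 PM.
Cooling ends at 1:41 PM + 120 min = 3:41 PM.
Resting the dough starts at 3:41 PM − 435 min = 8:26 AM.
From 8:26 AM to 12:11 PM is 3 h 45 min.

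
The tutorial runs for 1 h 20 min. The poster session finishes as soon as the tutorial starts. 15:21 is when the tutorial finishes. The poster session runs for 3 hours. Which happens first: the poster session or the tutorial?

The tutorial starts at 15:21 − 80 min = 14:01.
So the poster session ends at 14:01.
The poster session starts at 14:01 − 180 min = 11:01.
The poster session starts at 11:01 and the tutorial starts at 14:01, so the poster session is first.

the poster session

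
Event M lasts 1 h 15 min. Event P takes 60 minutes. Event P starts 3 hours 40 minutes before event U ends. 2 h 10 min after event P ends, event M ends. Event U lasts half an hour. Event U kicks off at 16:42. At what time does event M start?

Event U ends at 16:42 + 30 min = 17:12.
Event P starts at 17:12 − 220 min = 13:32.
Event P ends at 13:32 + 60 min = 14:32.
Event M ends at 14:32 + 130 min = 16:42.
Event M starts at 16:42 − 75 min = 15:27.

15:27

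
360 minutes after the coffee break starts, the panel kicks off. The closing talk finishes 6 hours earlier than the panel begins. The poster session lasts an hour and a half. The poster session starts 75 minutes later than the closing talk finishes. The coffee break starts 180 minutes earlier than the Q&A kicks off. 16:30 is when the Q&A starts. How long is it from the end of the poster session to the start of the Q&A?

The coffee break starts at 16:30 − 180 min = 13:30.
The panel starts at 13:30 + 360 min = 19:30.
The closing talk ends at 19:30 − 360 min = 13:30.
The poster session starts at 13:30 + 75 min = 14:45.
The poster session ends at 14:45 + 90 min = 16:15.
From 16:15 to 16:30 is 15 minutes.

15 minutes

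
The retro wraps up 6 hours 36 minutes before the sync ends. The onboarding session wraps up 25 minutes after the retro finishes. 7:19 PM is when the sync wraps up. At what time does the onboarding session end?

1:08 PM

The retro ends at 7:19 PM − 396 min = 12:43 PM.
The onboarding session ends at 12:43 PM + 25 min = 1:08 PM.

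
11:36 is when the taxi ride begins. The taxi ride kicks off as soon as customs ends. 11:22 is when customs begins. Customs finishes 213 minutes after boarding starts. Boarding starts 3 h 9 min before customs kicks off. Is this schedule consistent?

Boarding starts at 11:22 − 189 min = 08:13.
Customs ends at 08:13 + 213 min = 11:46.
So the taxi ride starts at 11:46.
But the taxi ride is also said to start at 11:36 — a 10-minute conflict.

No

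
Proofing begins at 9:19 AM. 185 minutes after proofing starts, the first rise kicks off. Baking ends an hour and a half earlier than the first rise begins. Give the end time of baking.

The first rise starts at 9:19 AM + 185 min = 12:24 PM.
Baking ends at 12:24 PM − 90 min = 10:54 AM.

10:54 AM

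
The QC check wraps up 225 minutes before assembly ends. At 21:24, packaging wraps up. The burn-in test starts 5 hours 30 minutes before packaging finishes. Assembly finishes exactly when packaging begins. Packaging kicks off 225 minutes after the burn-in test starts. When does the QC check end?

15:54

The burn-in test starts at 21:24 − 330 min = 15:54.
Packaging starts at 15:54 + 225 min = 19:39.
So assembly ends at 19:39.
The QC check ends at 19:39 − 225 min = 15:54.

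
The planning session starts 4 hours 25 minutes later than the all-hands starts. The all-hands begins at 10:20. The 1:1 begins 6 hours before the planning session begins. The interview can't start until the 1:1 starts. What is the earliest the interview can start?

The planning session starts at 10:20 + 265 min = 14:45.
The 1:1 starts at 14:45 − 360 min = 08:45.
The interview is bounded by the 1:1, so the earliest it can start is 08:45.

08:45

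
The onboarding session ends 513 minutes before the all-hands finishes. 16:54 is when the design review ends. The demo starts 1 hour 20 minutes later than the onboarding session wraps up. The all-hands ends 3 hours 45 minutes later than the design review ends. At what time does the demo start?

The all-hands ends at 16:54 + 225 min = 20:39.
The onboarding session ends at 20:39 − 513 min = 12:06.
The demo starts at 12:06 + 80 min = 13:26.

13:26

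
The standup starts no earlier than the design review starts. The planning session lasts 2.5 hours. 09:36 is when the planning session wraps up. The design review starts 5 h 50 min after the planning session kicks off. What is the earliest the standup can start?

The planning session starts at 09:36 − 150 min = 07:06.
The design review starts at 07:06 + 350 min = 12:56.
The standup is bounded by the design review, so the earliest it can start is 12:56.

12:56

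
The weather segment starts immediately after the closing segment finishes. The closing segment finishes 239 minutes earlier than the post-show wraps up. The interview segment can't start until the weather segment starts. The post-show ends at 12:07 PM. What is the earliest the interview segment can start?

8:08 AM

The closing segment ends at 12:07 PM − 239 min = 8:08 AM.
So the weather segment starts at 8:08 AM.
The interview segment is bounded by the weather segment, so the earliest it can start is 8:08 AM.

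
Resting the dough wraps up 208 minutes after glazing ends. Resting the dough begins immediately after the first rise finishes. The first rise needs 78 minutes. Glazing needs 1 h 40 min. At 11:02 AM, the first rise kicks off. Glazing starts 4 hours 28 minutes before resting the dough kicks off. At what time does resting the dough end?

The first rise ends at 11:02 AM + 78 min = 12:20 PM.
So resting the dough starts at 12:20 PM.
Glazing starts at 12:20 PM − 268 min = 7:52 AM.
Glazing ends at 7:52 AM + 100 min = 9:32 AM.
Resting the dough ends at 9:32 AM + 208 min = 1:00 PM.

1:00 PM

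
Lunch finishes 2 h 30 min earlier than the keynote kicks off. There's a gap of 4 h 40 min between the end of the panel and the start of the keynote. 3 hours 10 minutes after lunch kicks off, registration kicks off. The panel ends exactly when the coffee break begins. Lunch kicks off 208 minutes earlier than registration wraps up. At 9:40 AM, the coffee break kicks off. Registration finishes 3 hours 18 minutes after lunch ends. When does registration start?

2:50 PM

The panel ends at 9:40 AM.
The keynote starts at 9:40 AM + 280 min = 2:20 PM.
Lunch ends at 2:20 PM − 150 min = 11:50 AM.
Registration ends at 11:50 AM + 198 min = 3:08 PM.
Lunch starts at 3:08 PM − 208 min = 11:40 AM.
Registration starts at 11:40 AM + 190 min = 2:50 PM.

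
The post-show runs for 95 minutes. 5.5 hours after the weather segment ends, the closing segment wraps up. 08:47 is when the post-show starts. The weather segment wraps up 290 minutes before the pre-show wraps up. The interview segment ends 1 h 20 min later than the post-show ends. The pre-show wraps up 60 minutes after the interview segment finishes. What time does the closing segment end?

The post-show ends at 08:47 + 95 min = 10:22.
The interview segment ends at 10:22 + 80 min = 11:42.
The pre-show ends at 11:42 + 60 min = 12:42.
The weather segment ends at 12:42 − 290 min = 07:52.
The closing segment ends at 07:52 + 330 min = 13:22.

13:22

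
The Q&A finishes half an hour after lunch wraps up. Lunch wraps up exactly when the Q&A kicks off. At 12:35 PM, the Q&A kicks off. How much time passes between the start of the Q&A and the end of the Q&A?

Lunch ends at 12:35 PM.
The Q&A ends at 12:35 PM + 30 min = 1:05 PM.
From 12:35 PM to 1:05 PM is 0.5 hours.

0.5 hours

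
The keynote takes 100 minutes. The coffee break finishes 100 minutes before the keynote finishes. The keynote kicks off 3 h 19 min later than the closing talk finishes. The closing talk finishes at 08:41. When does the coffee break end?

12:00

The keynote starts at 08:41 + 199 min = 12:00.
The keynote ends at 12:00 + 100 min = 13:40.
The coffee break ends at 13:40 − 100 min = 12:00.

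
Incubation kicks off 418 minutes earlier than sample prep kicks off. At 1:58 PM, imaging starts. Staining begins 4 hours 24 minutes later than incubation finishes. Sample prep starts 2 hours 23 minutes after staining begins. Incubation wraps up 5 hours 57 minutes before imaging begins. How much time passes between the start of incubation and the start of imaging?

Incubation ends at 1:58 PM − 357 min = 8:01 AM.
Staining starts at 8:01 AM + 264 min = 12:25 PM.
Sample prep starts at 12:25 PM + 143 min = 2:48 PM.
Incubation starts at 2:48 PM − 418 min = 7:50 AM.
From 7:50 AM to 1:58 PM is 368 minutes.

368 minutes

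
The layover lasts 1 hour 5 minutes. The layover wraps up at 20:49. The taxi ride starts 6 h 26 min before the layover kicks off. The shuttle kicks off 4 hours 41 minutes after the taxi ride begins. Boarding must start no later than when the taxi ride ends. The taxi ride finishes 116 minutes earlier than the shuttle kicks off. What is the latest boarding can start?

The layover starts at 20:49 − 65 min = 19:44.
The taxi ride starts at 19:44 − 386 min = 13:18.
The shuttle starts at 13:18 + 281 min = 17:59.
The taxi ride ends at 17:59 − 116 min = 16:03.
Boarding is bounded by the taxi ride, so the latest it can start is 16:03.

16:03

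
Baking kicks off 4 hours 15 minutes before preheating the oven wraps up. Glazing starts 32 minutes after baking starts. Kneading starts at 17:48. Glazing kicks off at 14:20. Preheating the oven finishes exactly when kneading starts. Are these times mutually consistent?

Preheating the oven ends at 17:48.
Baking starts at 17:48 − 255 min = 13:33.
Glazing starts at 13:33 + 32 min = 14:05.
But glazing is also said to start at 14:20 — a 15-minute conflict.

No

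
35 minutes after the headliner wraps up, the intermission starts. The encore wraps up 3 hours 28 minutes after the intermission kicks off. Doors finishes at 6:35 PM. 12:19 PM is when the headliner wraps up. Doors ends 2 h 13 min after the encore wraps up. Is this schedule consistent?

Yes

The intermission starts at 12:19 PM + 35 min = 12:54 PM.
The encore ends at 12:54 PM + 208 min = 4:22 PM.
Doors ends at 4:22 PM + 133 min = 6:35 PM.
That matches the stated 6:35 PM, so the schedule is consistent.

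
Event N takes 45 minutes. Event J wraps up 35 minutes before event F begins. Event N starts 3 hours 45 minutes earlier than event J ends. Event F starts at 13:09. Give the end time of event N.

Event J ends at 13:09 − 35 min = 12:34.
Event N starts at 12:34 − 225 min = 08:49.
Event N ends at 08:49 + 45 min = 09:34.

09:34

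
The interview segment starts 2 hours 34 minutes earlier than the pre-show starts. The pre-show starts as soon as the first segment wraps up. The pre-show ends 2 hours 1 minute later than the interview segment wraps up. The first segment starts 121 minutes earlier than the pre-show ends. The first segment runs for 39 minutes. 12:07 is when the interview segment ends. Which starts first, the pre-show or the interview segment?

The pre-show ends at 12:07 + 121 min = 14:08.
The first segment starts at 14:08 − 121 min = 12:07.
The first segment ends at 12:07 + 39 min = 12:46.
So the pre-show starts at 12:46.
The interview segment starts at 12:46 − 154 min = 10:12.
The pre-show starts at 12:46 and the interview segment starts at 10:12, so the interview segment is first.

the interview segment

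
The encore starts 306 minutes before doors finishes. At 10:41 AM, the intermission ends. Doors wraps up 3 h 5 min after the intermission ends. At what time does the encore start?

8:40 AM

Doors ends at 10:41 AM + 185 min = 1:46 PM.
The encore starts at 1:46 PM − 306 min = 8:40 AM.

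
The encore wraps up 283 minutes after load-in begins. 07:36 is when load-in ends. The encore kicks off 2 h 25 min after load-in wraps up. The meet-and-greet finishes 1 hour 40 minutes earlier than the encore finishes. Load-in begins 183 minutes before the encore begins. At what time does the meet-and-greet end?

The encore starts at 07:36 + 145 min = 10:01.
Load-in starts at 10:01 − 183 min = 06:58.
The encore ends at 06:58 + 283 min = 11:41.
The meet-and-greet ends at 11:41 − 100 min = 10:01.

10:01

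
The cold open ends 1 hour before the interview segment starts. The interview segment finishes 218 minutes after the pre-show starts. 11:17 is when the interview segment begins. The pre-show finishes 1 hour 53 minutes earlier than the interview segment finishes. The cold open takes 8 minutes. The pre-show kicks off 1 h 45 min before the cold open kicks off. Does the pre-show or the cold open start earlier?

the pre-show

The cold open ends at 11:17 − 60 min = 10:17.
The cold open starts at 10:17 − 8 min = 10:09.
The pre-show starts at 10:09 − 105 min = 08:24.
The pre-show starts at 08:24 and the cold open starts at 10:09, so the pre-show is first.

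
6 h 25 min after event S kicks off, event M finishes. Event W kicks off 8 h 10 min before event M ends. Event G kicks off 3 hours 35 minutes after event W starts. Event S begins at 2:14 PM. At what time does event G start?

4:04 PM

Event M ends at 2:14 PM + 385 min = 8:39 PM.
Event W starts at 8:39 PM − 490 min = 12:29 PM.
Event G starts at 12:29 PM + 215 min = 4:04 PM.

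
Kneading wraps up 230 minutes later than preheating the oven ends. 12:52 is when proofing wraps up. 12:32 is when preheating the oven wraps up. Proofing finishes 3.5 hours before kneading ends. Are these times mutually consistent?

Kneading ends at 12:32 + 230 min = 16:22.
Proofing ends at 16:22 − 210 min = 12:52.
That matches the stated 12:52, so the schedule is consistent.

Yes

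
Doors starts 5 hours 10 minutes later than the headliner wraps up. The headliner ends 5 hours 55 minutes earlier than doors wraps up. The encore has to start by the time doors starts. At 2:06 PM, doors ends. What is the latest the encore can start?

1:21 PM

The headliner ends at 2:06 PM − 355 min = 8:11 AM.
Doors starts at 8:11 AM + 310 min = 1:21 PM.
The encore is bounded by doors, so the latest it can start is 1:21 PM.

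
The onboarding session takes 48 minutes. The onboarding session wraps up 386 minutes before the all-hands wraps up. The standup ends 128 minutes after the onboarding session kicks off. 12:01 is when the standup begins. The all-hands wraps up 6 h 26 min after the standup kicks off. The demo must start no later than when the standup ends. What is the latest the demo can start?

13:21

The all-hands ends at 12:01 + 386 min = 18:27.
The onboarding session ends at 18:27 − 386 min = 12:01.
The onboarding session starts at 12:01 − 48 min = 11:13.
The standup ends at 11:13 + 128 min = 13:21.
The demo is bounded by the standup, so the latest it can start is 13:21.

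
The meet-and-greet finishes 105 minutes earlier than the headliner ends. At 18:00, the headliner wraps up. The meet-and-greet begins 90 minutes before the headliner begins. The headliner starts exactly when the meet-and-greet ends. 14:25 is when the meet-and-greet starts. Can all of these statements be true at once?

The meet-and-greet ends at 18:00 − 105 min = 16:15.
So the headliner starts at 16:15.
The meet-and-greet starts at 16:15 − 90 min = 14:45.
But the meet-and-greet is also said to start at 14:25 — a 20-minute conflict.

No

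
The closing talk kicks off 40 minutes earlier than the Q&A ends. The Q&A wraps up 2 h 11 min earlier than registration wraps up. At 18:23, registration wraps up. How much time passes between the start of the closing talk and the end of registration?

The Q&A ends at 18:23 − 131 min = 16:12.
The closing talk starts at 16:12 − 40 min = 15:32.
From 15:32 to 18:23 is 171 minutes.

171 minutes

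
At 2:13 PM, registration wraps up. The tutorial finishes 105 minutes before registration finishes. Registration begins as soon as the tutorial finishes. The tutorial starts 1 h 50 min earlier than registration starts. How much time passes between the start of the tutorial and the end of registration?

The tutorial ends at 2:13 PM − 105 min = 12:28 PM.
So registration starts at 12:28 PM.
The tutorial starts at 12:28 PM − 110 min = 10:38 AM.
From 10:38 AM to 2:13 PM is 215 minutes.

215 minutes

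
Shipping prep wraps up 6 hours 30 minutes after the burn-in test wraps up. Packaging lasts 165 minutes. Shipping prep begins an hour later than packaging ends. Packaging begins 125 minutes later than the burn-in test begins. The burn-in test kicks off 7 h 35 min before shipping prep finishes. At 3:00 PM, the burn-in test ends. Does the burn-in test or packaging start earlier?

Shipping prep ends at 3:00 PM + 390 min = 9:30 PM.
The burn-in test starts at 9:30 PM − 455 min = 1:55 PM.
Packaging starts at 1:55 PM + 125 min = 4:00 PM.
The burn-in test starts at 1:55 PM and packaging starts at 4:00 PM, so the burn-in test is first.

the burn-in test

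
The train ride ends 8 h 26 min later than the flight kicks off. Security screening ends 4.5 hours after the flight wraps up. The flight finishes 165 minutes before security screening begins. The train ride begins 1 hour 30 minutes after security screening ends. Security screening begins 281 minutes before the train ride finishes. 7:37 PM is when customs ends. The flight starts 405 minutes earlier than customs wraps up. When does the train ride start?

The flight starts at 7:37 PM − 405 min = 12:52 PM.
The train ride ends at 12:52 PM + 506 min = 9:18 PM.
Security screening starts at 9:18 PM − 281 min = 4:37 PM.
The flight ends at 4:37 PM − 165 min = 1:52 PM.
Security screening ends at 1:52 PM + 270 min = 6:22 PM.
The train ride starts at 6:22 PM + 90 min = 7:52 PM.

7:52 PM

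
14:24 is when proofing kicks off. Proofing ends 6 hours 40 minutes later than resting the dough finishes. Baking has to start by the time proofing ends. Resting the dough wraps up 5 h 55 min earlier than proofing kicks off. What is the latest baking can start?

Resting the dough ends at 14:24 − 355 min = 08:29.
Proofing ends at 08:29 + 400 min = 15:09.
Baking is bounded by proofing, so the latest it can start is 15:09.

15:09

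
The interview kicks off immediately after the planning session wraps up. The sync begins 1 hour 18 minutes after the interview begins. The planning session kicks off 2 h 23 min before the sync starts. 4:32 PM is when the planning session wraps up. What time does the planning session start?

The interview starts at 4:32 PM.
The sync starts at 4:32 PM + 78 min = 5:50 PM.
The planning session starts at 5:50 PM − 143 min = 3:27 PM.

3:27 PM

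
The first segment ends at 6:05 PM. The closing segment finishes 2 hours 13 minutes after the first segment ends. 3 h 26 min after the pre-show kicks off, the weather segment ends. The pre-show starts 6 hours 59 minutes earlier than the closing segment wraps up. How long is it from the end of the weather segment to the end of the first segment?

1 hour 20 minutes

The closing segment ends at 6:05 PM + 133 min = 8:18 PM.
The pre-show starts at 8:18 PM − 419 min = 1:19 PM.
The weather segment ends at 1:19 PM + 206 min = 4:45 PM.
From 4:45 PM to 6:05 PM is 1 hour 20 minutes.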